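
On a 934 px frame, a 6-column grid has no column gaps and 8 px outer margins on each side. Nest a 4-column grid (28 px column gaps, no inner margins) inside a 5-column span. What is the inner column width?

Inside the margins: 934 − 16 = 918 px.
With no column gaps, each column is 918/6 = 153 px.
5-column span = 5·153 = 765 px.
Subtracting 3 column gaps of 28 leaves 681 for 4 columns, so d = 170.25 px.

170.25 px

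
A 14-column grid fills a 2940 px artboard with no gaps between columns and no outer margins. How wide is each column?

With no gaps, each column is 2940/14 = 210 px.

210 px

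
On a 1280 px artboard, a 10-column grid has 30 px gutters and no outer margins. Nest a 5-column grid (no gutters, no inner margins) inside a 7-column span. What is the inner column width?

1280 − 9·30 = 1010; ÷10 gives c = 101 px.
Span of 7: 7·101 + 6·30 = 707 + 180 = 887 px.
5d = 887 → d = 177.4 px.

177.4 px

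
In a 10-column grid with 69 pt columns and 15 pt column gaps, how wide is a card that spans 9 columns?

741 pt

Span of 9: 9·69 + 8·15 = 621 + 120 = 741 pt.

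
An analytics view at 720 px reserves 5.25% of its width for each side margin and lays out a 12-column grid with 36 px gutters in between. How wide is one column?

20.7 px

Margins: 5.25% × 720 = 37.8 px each, so content = 720 − 75.6 = 644.4 px.
12c + 11·36 = 644.4 → 12c = 248.4 → c = 20.7 px.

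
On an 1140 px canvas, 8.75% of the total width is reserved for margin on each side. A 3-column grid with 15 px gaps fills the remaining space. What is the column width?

1140 × (1 − 2·8.75%) = 1140 × 82.5% = 940.5 px for the columns.
3c + 2·15 = 940.5 → 3c = 910.5 → c = 303.5 px.

303.5 px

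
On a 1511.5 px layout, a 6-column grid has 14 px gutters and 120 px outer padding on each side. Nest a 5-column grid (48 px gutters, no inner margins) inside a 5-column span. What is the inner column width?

173.05 px

Subtract both margins: 1511.5 − 2·120 = 1271.5 px.
6c + 5·14 = 1271.5 → 6c = 1201.5 → c = 200.25 px.
5 columns plus 4 gutters: 1001.25 + 56 = 1057.25 px.
5 columns + 4 gutters: 5d + 4·48 = 1057.25.
5d = 1057.25 − 192 = 865.25, so d = 173.05 px.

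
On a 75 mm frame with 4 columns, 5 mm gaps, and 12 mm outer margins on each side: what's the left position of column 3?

Content = 75 − 2·12 = 51 mm.
51 − 3·5 = 36; ÷4 gives c = 9 mm.
Before column 3: the margin + 2 columns + 2 gaps.
Offset = 12 + 2·(9 + 5) = 12 + 28 = 40 mm.

40 mm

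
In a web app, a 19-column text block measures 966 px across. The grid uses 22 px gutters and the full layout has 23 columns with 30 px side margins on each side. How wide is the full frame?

19 columns + 18 gutters: 19c + 18·22 = 966.
19c = 966 − 396 = 570, so c = 30 px.
Frame = 2·30 + 23·30 + 22·22 = 60 + 690 + 484 = 1234 px.

1234 px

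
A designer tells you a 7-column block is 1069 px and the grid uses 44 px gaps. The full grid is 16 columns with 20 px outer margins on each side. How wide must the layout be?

Subtracting 6 gaps of 44 leaves 805 for 7 columns, so c = 115 px.
Adding margins, columns and gutters: 40 + 1840 + 660 = 2540 px.

2540 px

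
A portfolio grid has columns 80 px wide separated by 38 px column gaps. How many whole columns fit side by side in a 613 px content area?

k columns need k·80 + (k−1)·38 = k·118 − 38.
k·118 − 38 ≤ 613 → k ≤ 651 / 118 ≈ 5.52, so k = 5.

5 columns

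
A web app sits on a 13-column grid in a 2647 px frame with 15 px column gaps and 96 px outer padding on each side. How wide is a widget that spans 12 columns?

Take off 192 px of margins, leaving 2455 px.
2455 − 12·15 = 2275; ÷13 gives c = 175 px.
12 columns plus 11 column gaps: 2100 + 165 = 2265 px.

2265 px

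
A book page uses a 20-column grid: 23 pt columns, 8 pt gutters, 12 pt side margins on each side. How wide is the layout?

636 pt

Layout = 2·12 + 20·23 + 19·8 = 24 + 460 + 152 = 636 pt.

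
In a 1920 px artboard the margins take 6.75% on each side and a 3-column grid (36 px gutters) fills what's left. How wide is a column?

529.6 px

Margins: 6.75% × 1920 = 129.6 px each, so content = 1920 − 259.2 = 1660.8 px.
3c + 2·36 = 1660.8 → 3c = 1588.8 → c = 529.6 px.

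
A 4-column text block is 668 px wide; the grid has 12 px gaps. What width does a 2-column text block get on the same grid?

328 px

4 columns + 3 gaps: 4c + 3·12 = 668.
4c = 668 − 36 = 632, so c = 158 px.
Span of 2: 2·158 + 1·12 = 316 + 12 = 328 px.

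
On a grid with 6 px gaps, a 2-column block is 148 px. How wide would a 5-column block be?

379 px

2c + 1·6 = 148 → 2c = 142 → c = 71 px.
Span of 5: 5·71 + 4·6 = 355 + 24 = 379 px.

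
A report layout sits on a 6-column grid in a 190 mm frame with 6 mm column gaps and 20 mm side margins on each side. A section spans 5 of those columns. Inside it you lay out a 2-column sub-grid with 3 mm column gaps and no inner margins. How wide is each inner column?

Take off 40 mm of margins, leaving 150 mm.
6 columns + 5 column gaps: 6c + 5·6 = 150.
6c = 150 − 30 = 120, so c = 20 mm.
5 columns plus 4 column gaps: 100 + 24 = 124 mm.
2d + 1·3 = 124 → 2d = 121 → d = 60.5 mm.

60.5 mm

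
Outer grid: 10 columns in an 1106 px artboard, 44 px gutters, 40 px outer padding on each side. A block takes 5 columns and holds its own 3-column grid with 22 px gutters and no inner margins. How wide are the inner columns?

149 px

Inside the margins: 1106 − 80 = 1026 px.
Subtracting 9 gutters of 44 leaves 630 for 10 columns, so c = 63 px.
5 columns plus 4 gutters: 315 + 176 = 491 px.
Subtracting 2 gutters of 22 leaves 447 for 3 columns, so d = 149 px.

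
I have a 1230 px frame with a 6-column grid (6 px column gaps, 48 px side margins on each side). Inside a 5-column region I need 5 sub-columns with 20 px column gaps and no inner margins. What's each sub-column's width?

172.8 px

Subtract both margins: 1230 − 2·48 = 1134 px.
6c + 5·6 = 1134 → 6c = 1104 → c = 184 px.
Span of 5: 5·184 + 4·6 = 920 + 24 = 944 px.
5d + 4·20 = 944 → 5d = 864 → d = 172.8 px.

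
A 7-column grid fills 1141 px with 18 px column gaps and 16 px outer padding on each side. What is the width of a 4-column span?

626 px

Inside the margins: 1141 − 32 = 1109 px.
1109 − 6·18 = 1001; ÷7 gives c = 143 px.
Span of 4: 4·143 + 3·18 = 572 + 54 = 626 px.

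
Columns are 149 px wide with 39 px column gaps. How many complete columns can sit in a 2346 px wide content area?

12 columns

Each extra column adds 149 + 39 = 188 px.
(2346 + 39) / 188 = 12.69, so 12 columns fit.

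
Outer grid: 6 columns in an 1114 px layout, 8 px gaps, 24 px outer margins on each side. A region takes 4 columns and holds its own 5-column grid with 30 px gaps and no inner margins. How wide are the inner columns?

Outer content = 1114 − 2·24 = 1066 px.
6 columns + 5 gaps: 6c + 5·8 = 1066.
6c = 1066 − 40 = 1026, so c = 171 px.
4-column span = 4·171 + 3·8 = 708 px.
Subtracting 4 gaps of 30 leaves 588 for 5 columns, so d = 117.6 px.

117.6 px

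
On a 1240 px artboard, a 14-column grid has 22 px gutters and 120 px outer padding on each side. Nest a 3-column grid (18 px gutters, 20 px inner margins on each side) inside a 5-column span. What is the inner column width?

89 px

Outer content = 1240 − 2·120 = 1000 px.
14 columns + 13 gutters: 14c + 13·22 = 1000.
14c = 1000 − 286 = 714, so c = 51 px.
Span of 5: 5·51 + 4·22 = 255 + 88 = 343 px.
Inner content = 343 − 2·20 = 303 px.
303 − 2·18 = 267; ÷3 gives d = 89 px.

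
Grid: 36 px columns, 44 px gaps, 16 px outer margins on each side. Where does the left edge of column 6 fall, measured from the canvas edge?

Each column+gutter stride is 80 px; 5 of them past the 16 px margin is 16 + 400 = 416 px.

416 px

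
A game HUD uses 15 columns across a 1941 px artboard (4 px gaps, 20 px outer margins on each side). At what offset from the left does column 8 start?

Take off 40 px of margins, leaving 1901 px.
1901 − 14·4 = 1845; ÷15 gives c = 123 px.
Each column+gutter stride is 127 px; 7 of them past the 20 px margin is 20 + 889 = 909 px.

909 px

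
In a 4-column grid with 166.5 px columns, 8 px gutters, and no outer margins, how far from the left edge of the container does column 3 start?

349 px

Each column+gutter stride is 174.5 px; with no margin, 2 of them is 349 px.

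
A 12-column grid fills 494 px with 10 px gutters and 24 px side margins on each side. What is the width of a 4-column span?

Subtract both margins: 494 − 2·24 = 446 px.
12c + 11·10 = 446 → 12c = 336 → c = 28 px.
Span of 4: 4·28 + 3·10 = 112 + 30 = 142 px.

142 px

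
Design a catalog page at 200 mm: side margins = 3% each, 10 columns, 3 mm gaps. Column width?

16.1 mm

Margins: 3% × 200 = 6 mm each, so content = 200 − 12 = 188 mm.
10c + 9·3 = 188 → 10c = 161 → c = 16.1 mm.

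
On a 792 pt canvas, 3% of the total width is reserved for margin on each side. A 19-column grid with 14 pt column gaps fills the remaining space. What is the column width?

792 × (1 − 2·3%) = 792 × 94% = 744.48 pt for the columns.
19c + 18·14 = 744.48 → 19c = 492.48 → c = 25.92 pt.

25.92 pt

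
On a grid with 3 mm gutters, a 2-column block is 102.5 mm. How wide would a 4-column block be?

208 mm

2c + 1·3 = 102.5 → 2c = 99.5 → c = 49.75 mm.
4 columns plus 3 gutters: 199 + 9 = 208 mm.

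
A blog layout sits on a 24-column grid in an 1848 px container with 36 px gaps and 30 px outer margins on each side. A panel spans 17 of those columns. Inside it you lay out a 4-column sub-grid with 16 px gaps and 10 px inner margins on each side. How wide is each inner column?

Take off 60 px of margins, leaving 1788 px.
24c + 23·36 = 1788 → 24c = 960 → c = 40 px.
Span of 17: 17·40 + 16·36 = 680 + 576 = 1256 px.
Inner content = 1256 − 2·10 = 1236 px.
Subtracting 3 gaps of 16 leaves 1188 for 4 columns, so d = 297 px.

297 px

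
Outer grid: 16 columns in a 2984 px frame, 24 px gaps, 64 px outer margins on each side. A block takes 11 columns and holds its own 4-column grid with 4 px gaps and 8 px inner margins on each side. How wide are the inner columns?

Take off 128 px of margins, leaving 2856 px.
16c + 15·24 = 2856 → 16c = 2496 → c = 156 px.
11-column span = 11·156 + 10·24 = 1956 px.
Inner content = 1956 − 2·8 = 1940 px.
4 columns + 3 gaps: 4d + 3·4 = 1940.
4d = 1940 − 12 = 1928, so d = 482 px.

482 px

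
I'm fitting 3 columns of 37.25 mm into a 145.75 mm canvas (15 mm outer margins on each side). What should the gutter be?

2 mm

Content width = 145.75 − 2·15 = 115.75 mm.
Columns use 111.75 mm, leaving 4 mm across 2 gutters = 2 mm each.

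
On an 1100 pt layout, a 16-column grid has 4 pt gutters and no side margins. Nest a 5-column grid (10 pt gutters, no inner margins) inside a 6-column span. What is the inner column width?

1100 − 15·4 = 1040; ÷16 gives c = 65 pt.
Span of 6: 6·65 + 5·4 = 390 + 20 = 410 pt.
410 − 4·10 = 370; ÷5 gives d = 74 pt.

74 pt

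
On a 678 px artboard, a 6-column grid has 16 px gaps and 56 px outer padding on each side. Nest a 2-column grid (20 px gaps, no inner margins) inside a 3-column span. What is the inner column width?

127.5 px

Inside the margins: 678 − 112 = 566 px.
6 columns + 5 gaps: 6c + 5·16 = 566.
6c = 566 − 80 = 486, so c = 81 px.
3 columns plus 2 gaps: 243 + 32 = 275 px.
275 − 1·20 = 255; ÷2 gives d = 127.5 px.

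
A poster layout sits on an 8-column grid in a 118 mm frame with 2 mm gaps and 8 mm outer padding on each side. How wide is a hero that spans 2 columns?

Subtract both margins: 118 − 2·8 = 102 mm.
102 − 7·2 = 88; ÷8 gives c = 11 mm.
2-column span = 2·11 + 1·2 = 24 mm.

24 mm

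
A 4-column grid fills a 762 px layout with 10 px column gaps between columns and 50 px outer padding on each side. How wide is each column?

158 px

Inside the margins: 762 − 100 = 662 px.
Subtracting 3 column gaps of 10 leaves 632 for 4 columns, so c = 158 px.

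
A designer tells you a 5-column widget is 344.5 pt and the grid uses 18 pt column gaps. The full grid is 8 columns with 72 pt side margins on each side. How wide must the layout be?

706 pt

5 columns + 4 column gaps: 5c + 4·18 = 344.5.
5c = 344.5 − 72 = 272.5, so c = 54.5 pt.
Total width: 2·72 + 8·54.5 + 7·18 = 706 pt.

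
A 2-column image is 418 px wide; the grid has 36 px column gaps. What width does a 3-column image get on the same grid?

645 px

2c + 1·36 = 418 → 2c = 382 → c = 191 px.
3 columns plus 2 column gaps: 573 + 72 = 645 px.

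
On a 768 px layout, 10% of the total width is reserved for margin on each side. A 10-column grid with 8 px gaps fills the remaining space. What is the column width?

Each margin = 10% of 768 = 76.8 px; content = 768 − 2·76.8 = 614.4 px.
10 columns + 9 gaps: 10c + 9·8 = 614.4.
10c = 614.4 − 72 = 542.4, so c = 54.24 px.

54.24 px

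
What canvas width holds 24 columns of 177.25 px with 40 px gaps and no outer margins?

5174 px

Summing: 4254 + 920 = 5174 px.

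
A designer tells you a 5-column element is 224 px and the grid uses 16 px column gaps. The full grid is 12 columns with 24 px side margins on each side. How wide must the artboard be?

224 − 4·16 = 160; ÷5 gives c = 32 px.
Adding margins, columns and gutters: 48 + 384 + 176 = 608 px.

608 px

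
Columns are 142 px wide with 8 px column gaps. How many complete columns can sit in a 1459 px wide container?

9 columns

Each extra column adds 142 + 8 = 150 px.
(1459 + 8) / 150 = 9.78, so 9 columns fit.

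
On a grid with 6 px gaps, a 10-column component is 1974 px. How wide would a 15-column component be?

2964 px

10c + 9·6 = 1974 → 10c = 1920 → c = 192 px.
15-column span = 15·192 + 14·6 = 2964 px.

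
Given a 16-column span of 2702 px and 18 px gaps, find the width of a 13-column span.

16 columns + 15 gaps: 16c + 15·18 = 2702.
16c = 2702 − 270 = 2432, so c = 152 px.
13 columns plus 12 gaps: 1976 + 216 = 2192 px.

2192 px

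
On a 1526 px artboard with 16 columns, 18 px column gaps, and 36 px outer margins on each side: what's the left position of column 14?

1232 px

Subtract both margins: 1526 − 2·36 = 1454 px.
16c + 15·18 = 1454 → 16c = 1184 → c = 74 px.
Column 14 starts at margin + 13·(column + gutter) = 36 + 13·92 = 1232 px.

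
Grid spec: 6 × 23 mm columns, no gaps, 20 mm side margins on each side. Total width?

178 mm

Artboard = 2·20 + 6·23 = 40 + 138 = 178 mm.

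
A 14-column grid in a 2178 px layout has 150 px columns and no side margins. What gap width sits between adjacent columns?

6 px

Columns use 2100 px, leaving 78 px across 13 gaps = 6 px each.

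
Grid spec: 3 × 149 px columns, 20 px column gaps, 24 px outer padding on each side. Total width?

535 px

Total width: 2·24 + 3·149 + 2·20 = 535 px.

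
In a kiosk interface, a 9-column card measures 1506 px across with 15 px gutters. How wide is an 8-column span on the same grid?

Subtracting 8 gutters of 15 leaves 1386 for 9 columns, so c = 154 px.
Span of 8: 8·154 + 7·15 = 1232 + 105 = 1337 px.

1337 px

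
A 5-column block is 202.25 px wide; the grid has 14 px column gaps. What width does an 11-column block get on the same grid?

461.75 px

Subtracting 4 column gaps of 14 leaves 146.25 for 5 columns, so c = 29.25 px.
11 columns plus 10 column gaps: 321.75 + 140 = 461.75 px.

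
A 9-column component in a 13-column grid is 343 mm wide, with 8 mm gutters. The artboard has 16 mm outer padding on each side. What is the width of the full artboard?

343 − 8·8 = 279; ÷9 gives c = 31 mm.
Artboard = 2·16 + 13·31 + 12·8 = 32 + 403 + 96 = 531 mm.

531 mm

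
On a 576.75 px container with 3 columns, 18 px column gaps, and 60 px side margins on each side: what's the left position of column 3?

376.5 px

Take off 120 px of margins, leaving 456.75 px.
Subtracting 2 column gaps of 18 leaves 420.75 for 3 columns, so c = 140.25 px.
Before column 3: the margin + 2 columns + 2 column gaps.
Offset = 60 + 2·(140.25 + 18) = 60 + 316.5 = 376.5 px.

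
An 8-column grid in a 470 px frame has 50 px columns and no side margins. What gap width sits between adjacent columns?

10 px

8 columns take 8·50 = 400 px; remaining 70 splits into 7 gaps.
g = 70 / 7 = 10 px.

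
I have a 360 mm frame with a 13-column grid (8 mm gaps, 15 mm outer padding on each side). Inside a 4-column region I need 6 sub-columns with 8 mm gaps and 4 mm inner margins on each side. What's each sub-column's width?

8 mm

Subtract both margins: 360 − 2·15 = 330 mm.
13c + 12·8 = 330 → 13c = 234 → c = 18 mm.
4-column span = 4·18 + 3·8 = 96 mm.
Inner content = 96 − 2·4 = 88 mm.
6d + 5·8 = 88 → 6d = 48 → d = 8 mm.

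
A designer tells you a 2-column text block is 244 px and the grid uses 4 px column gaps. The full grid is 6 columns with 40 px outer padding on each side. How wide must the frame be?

2c + 1·4 = 244 → 2c = 240 → c = 120 px.
Total width: 2·40 + 6·120 + 5·4 = 820 px.

820 px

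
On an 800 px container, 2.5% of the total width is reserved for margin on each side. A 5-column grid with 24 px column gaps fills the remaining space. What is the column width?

132.8 px

Margins: 2.5% × 800 = 20 px each, so content = 800 − 40 = 760 px.
5c + 4·24 = 760 → 5c = 664 → c = 132.8 px.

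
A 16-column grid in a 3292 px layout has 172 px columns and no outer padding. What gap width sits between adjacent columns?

36 px

16·172 + 15g = 3292 → 15g = 540 → g = 36 px.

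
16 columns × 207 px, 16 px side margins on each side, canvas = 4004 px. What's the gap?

Subtract both margins: 4004 − 2·16 = 3972 px.
Columns use 3312 px, leaving 660 px across 15 gaps = 44 px each.

44 px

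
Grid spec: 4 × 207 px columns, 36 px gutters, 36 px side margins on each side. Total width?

Layout = 2·36 + 4·207 + 3·36 = 72 + 828 + 108 = 1008 px.

1008 px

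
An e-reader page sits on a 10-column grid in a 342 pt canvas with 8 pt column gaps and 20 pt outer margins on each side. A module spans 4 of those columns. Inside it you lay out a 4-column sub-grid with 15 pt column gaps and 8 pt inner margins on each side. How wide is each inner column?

Subtract both margins: 342 − 2·20 = 302 pt.
10 columns + 9 column gaps: 10c + 9·8 = 302.
10c = 302 − 72 = 230, so c = 23 pt.
Span of 4: 4·23 + 3·8 = 92 + 24 = 116 pt.
Inner content = 116 − 2·8 = 100 pt.
4 columns + 3 column gaps: 4d + 3·15 = 100.
4d = 100 − 45 = 55, so d = 13.75 pt.

13.75 pt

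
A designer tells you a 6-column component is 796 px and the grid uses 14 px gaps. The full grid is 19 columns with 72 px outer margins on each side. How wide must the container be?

2695 px

6c + 5·14 = 796 → 6c = 726 → c = 121 px.
Total width: 2·72 + 19·121 + 18·14 = 2695 px.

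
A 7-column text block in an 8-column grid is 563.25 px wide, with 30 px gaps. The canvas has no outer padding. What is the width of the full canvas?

648 px

7c + 6·30 = 563.25 → 7c = 383.25 → c = 54.75 px.
Canvas = 8·54.75 + 7·30 = 438 + 210 = 648 px.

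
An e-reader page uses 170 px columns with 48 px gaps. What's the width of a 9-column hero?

9-column span = 9·170 + 8·48 = 1914 px.

1914 px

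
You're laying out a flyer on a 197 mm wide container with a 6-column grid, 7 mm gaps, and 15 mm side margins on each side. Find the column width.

22 mm

Take off 30 mm of margins, leaving 167 mm.
6 columns + 5 gaps: 6c + 5·7 = 167.
6c = 167 − 35 = 132, so c = 22 mm.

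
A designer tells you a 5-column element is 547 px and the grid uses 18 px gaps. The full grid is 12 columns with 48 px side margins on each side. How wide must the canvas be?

547 − 4·18 = 475; ÷5 gives c = 95 px.
Adding margins, columns and gutters: 96 + 1140 + 198 = 1434 px.

1434 px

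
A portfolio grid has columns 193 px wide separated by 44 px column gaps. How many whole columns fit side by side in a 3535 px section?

15 columns

k columns need k·193 + (k−1)·44 = k·237 − 44.
k·237 − 44 ≤ 3535 → k ≤ 3579 / 237 ≈ 15.10, so k = 15.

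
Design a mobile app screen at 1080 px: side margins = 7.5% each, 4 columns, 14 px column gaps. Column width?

Each margin = 7.5% of 1080 = 81 px; content = 1080 − 2·81 = 918 px.
918 − 3·14 = 876; ÷4 gives c = 219 px.

219 px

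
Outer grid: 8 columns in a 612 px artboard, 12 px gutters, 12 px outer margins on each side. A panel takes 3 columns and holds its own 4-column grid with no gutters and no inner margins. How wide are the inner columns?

53.25 px

Take off 24 px of margins, leaving 588 px.
588 − 7·12 = 504; ÷8 gives c = 63 px.
Span of 3: 3·63 + 2·12 = 189 + 24 = 213 px.
213 / 4 = 53.25 px per column.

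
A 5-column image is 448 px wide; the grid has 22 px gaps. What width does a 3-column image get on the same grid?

260 px

448 − 4·22 = 360; ÷5 gives c = 72 px.
Span of 3: 3·72 + 2·22 = 216 + 44 = 260 px.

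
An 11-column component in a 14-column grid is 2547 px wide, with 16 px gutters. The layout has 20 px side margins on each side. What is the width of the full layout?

3286 px

Subtracting 10 gutters of 16 leaves 2387 for 11 columns, so c = 217 px.
Total width: 2·20 + 14·217 + 13·16 = 3286 px.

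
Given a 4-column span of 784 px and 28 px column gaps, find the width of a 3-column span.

Subtracting 3 column gaps of 28 leaves 700 for 4 columns, so c = 175 px.
3-column span = 3·175 + 2·28 = 581 px.

581 px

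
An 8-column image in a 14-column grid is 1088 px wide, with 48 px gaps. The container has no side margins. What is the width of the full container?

1940 px

1088 − 7·48 = 752; ÷8 gives c = 94 px.
Container = 14·94 + 13·48 = 1316 + 624 = 1940 px.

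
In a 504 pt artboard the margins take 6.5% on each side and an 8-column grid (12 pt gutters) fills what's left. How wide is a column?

44.31 pt

Each margin = 6.5% of 504 = 32.76 pt; content = 504 − 2·32.76 = 438.48 pt.
438.48 − 7·12 = 354.48; ÷8 gives c = 44.31 pt.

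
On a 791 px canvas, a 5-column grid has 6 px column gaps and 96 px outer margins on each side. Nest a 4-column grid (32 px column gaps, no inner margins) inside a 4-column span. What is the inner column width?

Subtract both margins: 791 − 2·96 = 599 px.
5c + 4·6 = 599 → 5c = 575 → c = 115 px.
4-column span = 4·115 + 3·6 = 478 px.
Subtracting 3 column gaps of 32 leaves 382 for 4 columns, so d = 95.5 px.

95.5 px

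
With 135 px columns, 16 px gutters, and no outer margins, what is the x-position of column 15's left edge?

Each column+gutter stride is 151 px; with no margin, 14 of them is 2114 px.

2114 px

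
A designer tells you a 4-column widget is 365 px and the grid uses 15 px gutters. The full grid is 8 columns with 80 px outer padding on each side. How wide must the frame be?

905 px

4 columns + 3 gutters: 4c + 3·15 = 365.
4c = 365 − 45 = 320, so c = 80 px.
Frame = 2·80 + 8·80 + 7·15 = 160 + 640 + 105 = 905 px.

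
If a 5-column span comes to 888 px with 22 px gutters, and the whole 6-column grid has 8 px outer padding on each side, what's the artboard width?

1086 px

5 columns + 4 gutters: 5c + 4·22 = 888.
5c = 888 − 88 = 800, so c = 160 px.
Total width: 2·8 + 6·160 + 5·22 = 1086 px.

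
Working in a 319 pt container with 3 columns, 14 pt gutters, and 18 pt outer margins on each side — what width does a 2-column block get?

184 pt

Inside the margins: 319 − 36 = 283 pt.
3 columns + 2 gutters: 3c + 2·14 = 283.
3c = 283 − 28 = 255, so c = 85 pt.
2-column span = 2·85 + 1·14 = 184 pt.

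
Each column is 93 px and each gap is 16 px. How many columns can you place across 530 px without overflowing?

5 columns

Each extra column adds 93 + 16 = 109 px.
(530 + 16) / 109 = 5.01, so 5 columns fit.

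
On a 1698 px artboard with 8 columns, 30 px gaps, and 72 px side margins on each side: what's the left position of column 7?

Content = 1698 − 2·72 = 1554 px.
1554 − 7·30 = 1344; ÷8 gives c = 168 px.
Each column+gutter stride is 198 px; 6 of them past the 72 px margin is 72 + 1188 = 1260 px.

1260 px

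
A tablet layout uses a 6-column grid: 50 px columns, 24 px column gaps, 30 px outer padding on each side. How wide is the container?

480 px

Adding margins, columns and gutters: 60 + 300 + 120 = 480 px.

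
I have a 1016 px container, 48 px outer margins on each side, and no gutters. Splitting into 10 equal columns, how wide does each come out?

92 px

Content width = 1016 − 2·48 = 920 px.
With no gutters, each column is 920/10 = 92 px.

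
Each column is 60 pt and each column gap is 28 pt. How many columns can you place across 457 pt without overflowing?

5 columns

5 columns: 5·60 + 4·28 = 412 pt ≤ 457.
6 columns: 500 pt > 457. So 5.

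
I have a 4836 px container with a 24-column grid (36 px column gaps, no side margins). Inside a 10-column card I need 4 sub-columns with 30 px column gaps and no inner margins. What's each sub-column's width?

476 px

Subtracting 23 column gaps of 36 leaves 4008 for 24 columns, so c = 167 px.
Span of 10: 10·167 + 9·36 = 1670 + 324 = 1994 px.
Subtracting 3 column gaps of 30 leaves 1904 for 4 columns, so d = 476 px.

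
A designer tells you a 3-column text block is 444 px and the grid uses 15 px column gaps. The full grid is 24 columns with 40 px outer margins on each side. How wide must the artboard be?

3737 px

3 columns + 2 column gaps: 3c + 2·15 = 444.
3c = 444 − 30 = 414, so c = 138 px.
Adding margins, columns and gutters: 80 + 3312 + 345 = 3737 px.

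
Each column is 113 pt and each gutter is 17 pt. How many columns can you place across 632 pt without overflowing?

4 columns

Each extra column adds 113 + 17 = 130 pt.
(632 + 17) / 130 = 4.99, so 4 columns fit.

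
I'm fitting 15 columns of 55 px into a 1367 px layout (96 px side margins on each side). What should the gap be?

Take off 192 px of margins, leaving 1175 px.
Columns use 825 px, leaving 350 px across 14 gaps = 25 px each.

25 px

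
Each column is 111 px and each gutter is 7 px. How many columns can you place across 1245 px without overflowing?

10 columns: 10·111 + 9·7 = 1173 px ≤ 1245.
11 columns: 1291 px > 1245. So 10.

10 columns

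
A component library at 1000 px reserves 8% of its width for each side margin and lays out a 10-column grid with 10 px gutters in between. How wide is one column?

Each margin = 8% of 1000 = 80 px; content = 1000 − 2·80 = 840 px.
10c + 9·10 = 840 → 10c = 750 → c = 75 px.

75 px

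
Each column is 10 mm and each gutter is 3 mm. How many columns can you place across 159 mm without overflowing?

12 columns

k columns need k·10 + (k−1)·3 = k·13 − 3.
k·13 − 3 ≤ 159 → k ≤ 162 / 13 ≈ 12.46, so k = 12.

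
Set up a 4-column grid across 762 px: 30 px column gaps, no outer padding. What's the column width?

168 px

4 columns + 3 column gaps: 4c + 3·30 = 762.
4c = 762 − 90 = 672, so c = 168 px.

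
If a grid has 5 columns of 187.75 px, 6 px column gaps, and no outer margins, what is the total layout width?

Total width: 5·187.75 + 4·6 = 962.75 px.

962.75 px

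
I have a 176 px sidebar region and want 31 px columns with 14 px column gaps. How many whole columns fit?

k columns need k·31 + (k−1)·14 = k·45 − 14.
k·45 − 14 ≤ 176 → k ≤ 190 / 45 ≈ 4.22, so k = 4.

4 columns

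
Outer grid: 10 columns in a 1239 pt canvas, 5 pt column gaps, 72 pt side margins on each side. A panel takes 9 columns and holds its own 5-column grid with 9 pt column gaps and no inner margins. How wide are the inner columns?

189.8 pt

Take off 144 pt of margins, leaving 1095 pt.
Subtracting 9 column gaps of 5 leaves 1050 for 10 columns, so c = 105 pt.
Span of 9: 9·105 + 8·5 = 945 + 40 = 985 pt.
5d + 4·9 = 985 → 5d = 949 → d = 189.8 pt.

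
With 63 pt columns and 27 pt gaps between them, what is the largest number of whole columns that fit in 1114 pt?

k columns need k·63 + (k−1)·27 = k·90 − 27.
k·90 − 27 ≤ 1114 → k ≤ 1141 / 90 ≈ 12.68, so k = 12.

12 columns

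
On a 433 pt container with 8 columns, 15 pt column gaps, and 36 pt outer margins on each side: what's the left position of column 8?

Inside the margins: 433 − 72 = 361 pt.
Subtracting 7 column gaps of 15 leaves 256 for 8 columns, so c = 32 pt.
Column 8 starts at margin + 7·(column + gutter) = 36 + 7·47 = 365 pt.

365 pt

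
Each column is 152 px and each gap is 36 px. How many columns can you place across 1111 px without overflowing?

6 columns

k columns need k·152 + (k−1)·36 = k·188 − 36.
k·188 − 36 ≤ 1111 → k ≤ 1147 / 188 ≈ 6.10, so k = 6.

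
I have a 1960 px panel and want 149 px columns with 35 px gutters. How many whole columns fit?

Each extra column adds 149 + 35 = 184 px.
(1960 + 35) / 184 = 10.84, so 10 columns fit.

10 columns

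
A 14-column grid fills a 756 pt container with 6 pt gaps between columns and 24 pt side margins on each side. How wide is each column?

45 pt

Content width = 756 − 2·24 = 708 pt.
14c + 13·6 = 708 → 14c = 630 → c = 45 pt.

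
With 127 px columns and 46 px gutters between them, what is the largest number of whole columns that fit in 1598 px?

9 columns

Each extra column adds 127 + 46 = 173 px.
(1598 + 46) / 173 = 9.50, so 9 columns fit.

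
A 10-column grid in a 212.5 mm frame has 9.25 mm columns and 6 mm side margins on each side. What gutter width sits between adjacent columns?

Subtract both margins: 212.5 − 2·6 = 200.5 mm.
10 columns take 10·9.25 = 92.5 mm; remaining 108 splits into 9 gutters.
g = 108 / 9 = 12 mm.

12 mm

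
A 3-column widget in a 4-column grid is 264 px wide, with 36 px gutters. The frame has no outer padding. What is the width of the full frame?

364 px

3c + 2·36 = 264 → 3c = 192 → c = 64 px.
Total width: 4·64 + 3·36 = 364 px.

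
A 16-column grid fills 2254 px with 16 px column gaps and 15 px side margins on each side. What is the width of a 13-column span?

Inside the margins: 2254 − 30 = 2224 px.
2224 − 15·16 = 1984; ÷16 gives c = 124 px.
13 columns plus 12 column gaps: 1612 + 192 = 1804 px.

1804 px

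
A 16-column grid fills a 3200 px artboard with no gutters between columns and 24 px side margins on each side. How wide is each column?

197 px

Take off 48 px of margins, leaving 3152 px.
16c = 3152 → c = 197 px.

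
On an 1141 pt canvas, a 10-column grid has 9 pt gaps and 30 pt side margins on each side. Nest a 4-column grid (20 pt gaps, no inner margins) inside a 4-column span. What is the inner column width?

Subtract both margins: 1141 − 2·30 = 1081 pt.
Subtracting 9 gaps of 9 leaves 1000 for 10 columns, so c = 100 pt.
Span of 4: 4·100 + 3·9 = 400 + 27 = 427 pt.
4d + 3·20 = 427 → 4d = 367 → d = 91.75 pt.

91.75 pt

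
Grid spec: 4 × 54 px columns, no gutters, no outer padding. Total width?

216 px

Summing: 216 = 216 px.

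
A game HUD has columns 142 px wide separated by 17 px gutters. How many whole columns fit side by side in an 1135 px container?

7 columns

7 columns: 7·142 + 6·17 = 1096 px ≤ 1135.
8 columns: 1255 px > 1135. So 7.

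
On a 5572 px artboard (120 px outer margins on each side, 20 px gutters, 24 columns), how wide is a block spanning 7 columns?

Inside the margins: 5572 − 240 = 5332 px.
24c + 23·20 = 5332 → 24c = 4872 → c = 203 px.
7-column span = 7·203 + 6·20 = 1541 px.

1541 px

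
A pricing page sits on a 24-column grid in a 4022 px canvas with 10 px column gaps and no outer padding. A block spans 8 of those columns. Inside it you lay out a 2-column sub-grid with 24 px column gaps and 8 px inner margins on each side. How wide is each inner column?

647 px

4022 − 23·10 = 3792; ÷24 gives c = 158 px.
8-column span = 8·158 + 7·10 = 1334 px.
Inner content = 1334 − 2·8 = 1318 px.
1318 − 1·24 = 1294; ÷2 gives d = 647 px.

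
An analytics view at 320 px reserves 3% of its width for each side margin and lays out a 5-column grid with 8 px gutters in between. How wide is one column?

53.76 px

Each margin = 3% of 320 = 9.6 px; content = 320 − 2·9.6 = 300.8 px.
Subtracting 4 gutters of 8 leaves 268.8 for 5 columns, so c = 53.76 px.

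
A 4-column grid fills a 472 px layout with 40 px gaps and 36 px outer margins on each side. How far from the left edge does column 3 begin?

256 px

Subtract both margins: 472 − 2·36 = 400 px.
4 columns + 3 gaps: 4c + 3·40 = 400.
4c = 400 − 120 = 280, so c = 70 px.
Each column+gutter stride is 110 px; 2 of them past the 36 px margin is 36 + 220 = 256 px.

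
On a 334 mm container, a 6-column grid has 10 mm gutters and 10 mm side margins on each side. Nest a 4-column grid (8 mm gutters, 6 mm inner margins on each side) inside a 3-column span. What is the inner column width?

29 mm

Outer content = 334 − 2·10 = 314 mm.
Subtracting 5 gutters of 10 leaves 264 for 6 columns, so c = 44 mm.
3 columns plus 2 gutters: 132 + 20 = 152 mm.
Inner content = 152 − 2·6 = 140 mm.
Subtracting 3 gutters of 8 leaves 116 for 4 columns, so d = 29 mm.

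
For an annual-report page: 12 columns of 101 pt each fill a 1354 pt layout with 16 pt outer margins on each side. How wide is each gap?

10 pt

Subtract both margins: 1354 − 2·16 = 1322 pt.
12 columns take 12·101 = 1212 pt; remaining 110 splits into 11 gaps.
g = 110 / 11 = 10 pt.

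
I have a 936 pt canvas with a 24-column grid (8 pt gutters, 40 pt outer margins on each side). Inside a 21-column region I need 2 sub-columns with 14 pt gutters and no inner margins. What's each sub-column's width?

Outer content = 936 − 2·40 = 856 pt.
24 columns + 23 gutters: 24c + 23·8 = 856.
24c = 856 − 184 = 672, so c = 28 pt.
21 columns plus 20 gutters: 588 + 160 = 748 pt.
2d + 1·14 = 748 → 2d = 734 → d = 367 pt.

367 pt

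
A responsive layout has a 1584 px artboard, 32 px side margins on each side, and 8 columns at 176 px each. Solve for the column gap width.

Content width = 1584 − 2·32 = 1520 px.
8 columns take 8·176 = 1408 px; remaining 112 splits into 7 column gaps.
g = 112 / 7 = 16 px.

16 px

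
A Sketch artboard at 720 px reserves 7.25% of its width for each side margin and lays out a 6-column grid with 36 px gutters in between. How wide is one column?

Each margin = 7.25% of 720 = 52.2 px; content = 720 − 2·52.2 = 615.6 px.
6c + 5·36 = 615.6 → 6c = 435.6 → c = 72.6 px.

72.6 px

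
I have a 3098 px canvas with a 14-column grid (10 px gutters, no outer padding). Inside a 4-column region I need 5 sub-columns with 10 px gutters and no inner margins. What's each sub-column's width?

167.6 px

14c + 13·10 = 3098 → 14c = 2968 → c = 212 px.
4-column span = 4·212 + 3·10 = 878 px.
878 − 4·10 = 838; ÷5 gives d = 167.6 px.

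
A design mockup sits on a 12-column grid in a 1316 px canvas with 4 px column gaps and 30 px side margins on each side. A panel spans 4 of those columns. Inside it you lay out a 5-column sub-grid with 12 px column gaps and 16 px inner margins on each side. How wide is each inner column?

Take off 60 px of margins, leaving 1256 px.
1256 − 11·4 = 1212; ÷12 gives c = 101 px.
Span of 4: 4·101 + 3·4 = 404 + 12 = 416 px.
Inner content = 416 − 2·16 = 384 px.
384 − 4·12 = 336; ÷5 gives d = 67.2 px.

67.2 px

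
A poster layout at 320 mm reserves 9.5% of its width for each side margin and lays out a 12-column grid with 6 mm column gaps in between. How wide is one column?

Each margin = 9.5% of 320 = 30.4 mm; content = 320 − 2·30.4 = 259.2 mm.
12c + 11·6 = 259.2 → 12c = 193.2 → c = 16.1 mm.

16.1 mm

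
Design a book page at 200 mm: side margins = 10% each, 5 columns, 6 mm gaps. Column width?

Margins: 10% × 200 = 20 mm each, so content = 200 − 40 = 160 mm.
Subtracting 4 gaps of 6 leaves 136 for 5 columns, so c = 27.2 mm.

27.2 mm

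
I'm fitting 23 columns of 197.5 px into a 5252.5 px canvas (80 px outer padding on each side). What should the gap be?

Subtract both margins: 5252.5 − 2·80 = 5092.5 px.
23 columns take 23·197.5 = 4542.5 px; remaining 550 splits into 22 gaps.
g = 550 / 22 = 25 px.

25 px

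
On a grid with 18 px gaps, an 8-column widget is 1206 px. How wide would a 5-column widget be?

747 px

Subtracting 7 gaps of 18 leaves 1080 for 8 columns, so c = 135 px.
5-column span = 5·135 + 4·18 = 747 px.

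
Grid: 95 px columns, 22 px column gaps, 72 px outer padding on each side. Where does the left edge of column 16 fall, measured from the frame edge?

Before column 16: the margin + 15 columns + 15 column gaps.
Offset = 72 + 15·(95 + 22) = 72 + 1755 = 1827 px.

1827 px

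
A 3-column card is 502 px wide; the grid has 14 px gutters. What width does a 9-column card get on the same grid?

3 columns + 2 gutters: 3c + 2·14 = 502.
3c = 502 − 28 = 474, so c = 158 px.
9 columns plus 8 gutters: 1422 + 112 = 1534 px.

1534 px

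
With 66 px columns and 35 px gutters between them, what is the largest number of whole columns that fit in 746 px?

7 columns: 7·66 + 6·35 = 672 px ≤ 746.
8 columns: 773 px > 746. So 7.

7 columns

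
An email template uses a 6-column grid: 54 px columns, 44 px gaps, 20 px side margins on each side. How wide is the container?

584 px

Container = 2·20 + 6·54 + 5·44 = 40 + 324 + 220 = 584 px.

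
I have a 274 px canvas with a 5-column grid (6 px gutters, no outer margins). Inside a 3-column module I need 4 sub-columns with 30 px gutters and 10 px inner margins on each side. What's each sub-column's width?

274 − 4·6 = 250; ÷5 gives c = 50 px.
Span of 3: 3·50 + 2·6 = 150 + 12 = 162 px.
Inner content = 162 − 2·10 = 142 px.
4 columns + 3 gutters: 4d + 3·30 = 142.
4d = 142 − 90 = 52, so d = 13 px.

13 px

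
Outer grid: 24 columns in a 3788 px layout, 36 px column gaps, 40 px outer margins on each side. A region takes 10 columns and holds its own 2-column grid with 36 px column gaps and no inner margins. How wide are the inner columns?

Outer content = 3788 − 2·40 = 3708 px.
24 columns + 23 column gaps: 24c + 23·36 = 3708.
24c = 3708 − 828 = 2880, so c = 120 px.
Span of 10: 10·120 + 9·36 = 1200 + 324 = 1524 px.
2d + 1·36 = 1524 → 2d = 1488 → d = 744 px.

744 px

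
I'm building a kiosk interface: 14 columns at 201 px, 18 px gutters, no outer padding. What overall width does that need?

Container = 14·201 + 13·18 = 2814 + 234 = 3048 px.

3048 px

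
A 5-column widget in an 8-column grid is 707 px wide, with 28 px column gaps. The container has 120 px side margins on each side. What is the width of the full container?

5 columns + 4 column gaps: 5c + 4·28 = 707.
5c = 707 − 112 = 595, so c = 119 px.
Container = 2·120 + 8·119 + 7·28 = 240 + 952 + 196 = 1388 px.

1388 px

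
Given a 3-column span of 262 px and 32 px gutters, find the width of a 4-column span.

360 px

262 − 2·32 = 198; ÷3 gives c = 66 px.
4 columns plus 3 gutters: 264 + 96 = 360 px.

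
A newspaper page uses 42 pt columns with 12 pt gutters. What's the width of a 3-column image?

Span of 3: 3·42 + 2·12 = 126 + 24 = 150 pt.

150 pt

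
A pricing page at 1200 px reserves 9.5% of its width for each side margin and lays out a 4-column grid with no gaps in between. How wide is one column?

243 px

Margins: 9.5% × 1200 = 114 px each, so content = 1200 − 228 = 972 px.
With no gaps, each column is 972/4 = 243 px.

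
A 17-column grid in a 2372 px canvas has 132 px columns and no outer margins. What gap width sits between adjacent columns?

8 px

17 columns take 17·132 = 2244 px; remaining 128 splits into 16 gaps.
g = 128 / 16 = 8 px.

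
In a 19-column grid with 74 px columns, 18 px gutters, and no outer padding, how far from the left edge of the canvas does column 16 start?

1380 px

Each column+gutter stride is 92 px; with no margin, 15 of them is 1380 px.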